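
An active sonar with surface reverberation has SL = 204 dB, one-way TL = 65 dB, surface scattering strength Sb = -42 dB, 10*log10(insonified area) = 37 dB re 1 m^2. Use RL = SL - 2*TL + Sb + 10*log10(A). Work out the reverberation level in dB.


RL = SL - 2*TL + Sb + 10*log10(A) = 204 - 2*65 + (-42) + 37 = 69

69 dB


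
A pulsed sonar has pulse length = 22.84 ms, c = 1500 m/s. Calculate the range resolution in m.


dR = c*tau/2 = 1500 * 22.84e-3 / 2 = 17.13

17.13 m


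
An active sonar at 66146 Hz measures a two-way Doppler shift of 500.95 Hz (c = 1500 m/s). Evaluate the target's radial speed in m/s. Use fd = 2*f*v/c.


5.68 m/s


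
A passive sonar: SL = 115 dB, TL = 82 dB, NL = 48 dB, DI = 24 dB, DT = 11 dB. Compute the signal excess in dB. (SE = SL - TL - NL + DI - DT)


-2 dB


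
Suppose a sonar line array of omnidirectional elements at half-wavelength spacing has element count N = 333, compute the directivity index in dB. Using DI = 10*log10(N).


DI = 10*log10(333) = 25.22

25.22 dB


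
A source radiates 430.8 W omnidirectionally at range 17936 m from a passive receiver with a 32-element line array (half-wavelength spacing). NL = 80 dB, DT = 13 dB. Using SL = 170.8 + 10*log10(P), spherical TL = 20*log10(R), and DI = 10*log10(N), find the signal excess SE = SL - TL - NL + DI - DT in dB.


Step 1: SL = 170.8 + 10*log10(430.8) = 197.14 dB
Step 2: TL = 20*log10(17936) = 85.07 dB
Step 3: DI = 10*log10(32) = 15.05 dB
Step 4: SE = SL - TL - NL + DI - DT = 197.14 - 85.07 - 80 + 15.05 - 13 = 34.12

34.12 dB


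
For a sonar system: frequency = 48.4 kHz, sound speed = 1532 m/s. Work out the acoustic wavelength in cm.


lambda = c/f = 1532 / 48400 = 0.0317 m = 3.17 cm

3.17 cm


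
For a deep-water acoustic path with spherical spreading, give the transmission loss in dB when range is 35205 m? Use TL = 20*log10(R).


90.93 dB


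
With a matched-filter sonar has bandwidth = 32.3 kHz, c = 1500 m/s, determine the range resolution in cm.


2.32 cm


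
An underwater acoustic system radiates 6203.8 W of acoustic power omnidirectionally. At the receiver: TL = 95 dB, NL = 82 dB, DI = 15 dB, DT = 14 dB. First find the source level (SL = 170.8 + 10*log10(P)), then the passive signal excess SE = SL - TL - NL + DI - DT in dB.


Step 1: SL = 170.8 + 10*log10(6203.8) = 208.73 dB
Step 2: SE = SL - TL - NL + DI - DT = 208.73 - 95 - 82 + 15 - 14 = 32.73

32.73 dB


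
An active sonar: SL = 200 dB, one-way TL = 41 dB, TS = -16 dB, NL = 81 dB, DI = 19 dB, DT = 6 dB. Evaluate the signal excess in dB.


SE = SL - 2*TL + TS - NL + DI - DT = 200 - 2*41 + (-16) - 81 + 19 - 6 = 34

34 dB


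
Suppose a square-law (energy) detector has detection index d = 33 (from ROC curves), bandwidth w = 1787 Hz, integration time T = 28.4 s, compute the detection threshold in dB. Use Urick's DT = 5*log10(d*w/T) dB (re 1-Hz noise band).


16.59 dB


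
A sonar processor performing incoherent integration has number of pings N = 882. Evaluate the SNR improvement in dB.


Gain = 5*log10(882) = 14.73

14.73 dB


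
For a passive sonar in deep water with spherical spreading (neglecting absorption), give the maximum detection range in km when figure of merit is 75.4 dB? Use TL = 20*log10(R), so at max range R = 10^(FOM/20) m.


At max range FOM = TL, so 20*log10(R) = 75.4
R = 10^(75.4/20) = 5888.44 m = 5.89 km

5.89 km


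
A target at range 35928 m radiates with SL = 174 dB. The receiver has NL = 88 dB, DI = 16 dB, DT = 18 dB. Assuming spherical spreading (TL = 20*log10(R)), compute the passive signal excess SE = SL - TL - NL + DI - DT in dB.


-7.11 dB


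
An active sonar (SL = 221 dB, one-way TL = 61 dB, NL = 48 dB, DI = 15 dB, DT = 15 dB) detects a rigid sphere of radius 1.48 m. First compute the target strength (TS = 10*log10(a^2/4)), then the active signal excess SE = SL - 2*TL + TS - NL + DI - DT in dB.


Step 1: TS = 10*log10(1.48^2/4) = -2.62 dB
Step 2: SE = SL - 2*TL + TS - NL + DI - DT = 221 - 2*61 + (-2.62) - 48 + 15 - 15 = 48.38

48.38 dB


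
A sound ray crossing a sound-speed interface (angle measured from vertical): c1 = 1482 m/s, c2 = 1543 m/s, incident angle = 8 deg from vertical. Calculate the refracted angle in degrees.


8.33 deg


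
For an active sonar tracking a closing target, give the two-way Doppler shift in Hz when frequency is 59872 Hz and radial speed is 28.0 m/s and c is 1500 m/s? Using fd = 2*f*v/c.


2235.22 Hz


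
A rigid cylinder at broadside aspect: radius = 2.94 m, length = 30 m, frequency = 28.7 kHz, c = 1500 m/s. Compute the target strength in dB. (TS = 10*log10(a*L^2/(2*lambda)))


lambda = 1500/28700 = 0.05226 m
TS = 10*log10(2.94*30^2/(2*0.05226)) = 44.03

44.03 dB


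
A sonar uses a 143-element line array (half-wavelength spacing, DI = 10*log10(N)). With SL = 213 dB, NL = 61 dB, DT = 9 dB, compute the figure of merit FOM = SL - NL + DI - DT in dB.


164.55 dB


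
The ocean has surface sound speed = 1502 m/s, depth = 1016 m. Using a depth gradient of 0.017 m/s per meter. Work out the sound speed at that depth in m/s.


c = 1502 + 0.017 * 1016 = 1519.272

1519.272 m/s


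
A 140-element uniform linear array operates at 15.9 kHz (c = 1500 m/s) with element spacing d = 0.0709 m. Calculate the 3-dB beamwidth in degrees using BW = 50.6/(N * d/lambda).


Step 1: lambda = 1500/15900 = 0.09434 m
Step 2: d/lambda = 0.0709/0.09434 = 0.7515
Step 3: BW = 50.6/(N * d/lambda) = 50.6/(140 * 0.7515) = 0.48

0.48 deg


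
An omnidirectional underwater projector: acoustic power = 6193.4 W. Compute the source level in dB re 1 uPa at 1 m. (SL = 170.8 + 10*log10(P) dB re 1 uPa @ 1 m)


SL = 170.8 + 10*log10(6193.4) = 170.8 + 37.92 = 208.72

208.72 dB


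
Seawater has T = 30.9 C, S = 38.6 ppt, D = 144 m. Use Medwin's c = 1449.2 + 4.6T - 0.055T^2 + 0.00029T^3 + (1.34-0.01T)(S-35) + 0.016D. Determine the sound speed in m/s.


1553.4 m/s


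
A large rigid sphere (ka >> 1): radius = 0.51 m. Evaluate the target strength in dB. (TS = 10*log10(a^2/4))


-11.87 dB


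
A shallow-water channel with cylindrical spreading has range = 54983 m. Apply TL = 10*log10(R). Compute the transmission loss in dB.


TL = 10*log10(54983) = 47.4

47.4 dB


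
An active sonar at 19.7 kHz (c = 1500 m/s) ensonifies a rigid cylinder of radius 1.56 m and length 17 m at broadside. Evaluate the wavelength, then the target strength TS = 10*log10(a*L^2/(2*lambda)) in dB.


Step 1: lambda = c/f = 1500/19700 = 0.07614 m
Step 2: TS = 10*log10(a*L^2/(2*lambda)) = 10*log10(1.56*17^2/(2*0.07614)) = 34.71

34.71 dB


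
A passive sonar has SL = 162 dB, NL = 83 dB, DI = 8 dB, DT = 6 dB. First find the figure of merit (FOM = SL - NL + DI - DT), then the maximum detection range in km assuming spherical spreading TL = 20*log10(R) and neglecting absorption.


Step 1: FOM = SL - NL + DI - DT = 162 - 83 + 8 - 6 = 81 dB
Step 2: at max range FOM = TL = 20*log10(R), so R = 10^(81/20) = 11220.18 m = 11.22 km

11.22 km


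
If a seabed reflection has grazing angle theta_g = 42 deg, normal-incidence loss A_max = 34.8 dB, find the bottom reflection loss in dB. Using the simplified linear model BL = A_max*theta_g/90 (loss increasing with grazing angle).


BL = A_max * theta_g / 90 = 34.8 * 42 / 90 = 16.24

16.24 dB


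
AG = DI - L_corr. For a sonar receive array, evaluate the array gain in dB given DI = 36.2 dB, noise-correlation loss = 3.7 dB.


AG = DI - L_corr = 36.2 - 3.7 = 32.5

32.5 dB


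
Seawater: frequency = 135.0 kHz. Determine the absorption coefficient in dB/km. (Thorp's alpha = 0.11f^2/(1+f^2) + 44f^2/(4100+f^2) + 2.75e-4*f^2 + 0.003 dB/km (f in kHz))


f^2 = 18225.0
alpha = 0.11*18225.0/(1+18225.0) + 44*18225.0/(4100+18225.0) + 2.75e-4*18225.0 + 0.003 = 41.044

41.044 dB/km


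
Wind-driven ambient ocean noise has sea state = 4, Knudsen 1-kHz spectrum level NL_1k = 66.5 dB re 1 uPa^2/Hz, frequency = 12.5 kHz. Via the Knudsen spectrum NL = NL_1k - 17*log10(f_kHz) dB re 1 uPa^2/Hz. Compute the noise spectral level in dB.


47.85 dB


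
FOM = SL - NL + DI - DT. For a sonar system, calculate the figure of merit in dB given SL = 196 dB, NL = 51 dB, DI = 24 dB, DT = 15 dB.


FOM = SL - NL + DI - DT = 196 - 51 + 24 - 15 = 154

154 dB


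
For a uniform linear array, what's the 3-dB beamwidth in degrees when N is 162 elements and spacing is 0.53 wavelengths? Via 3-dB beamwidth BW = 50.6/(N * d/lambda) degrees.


BW = 50.6 / (162 * 0.53) = 50.6 / 85.86 = 0.59

0.59 deg


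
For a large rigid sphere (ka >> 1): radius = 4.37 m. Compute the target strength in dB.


TS = 10*log10(4.37^2 / 4) = 10*log10(4.774225) = 6.79

6.79 dB


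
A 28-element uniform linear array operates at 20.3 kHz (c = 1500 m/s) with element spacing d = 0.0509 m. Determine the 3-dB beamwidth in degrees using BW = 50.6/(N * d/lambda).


Step 1: lambda = 1500/20300 = 0.07389 m
Step 2: d/lambda = 0.0509/0.07389 = 0.6889
Step 3: BW = 50.6/(N * d/lambda) = 50.6/(28 * 0.6889) = 2.62

2.62 deg


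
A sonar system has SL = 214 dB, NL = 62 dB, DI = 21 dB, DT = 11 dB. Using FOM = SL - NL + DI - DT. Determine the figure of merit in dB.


FOM = SL - NL + DI - DT = 214 - 62 + 21 - 11 = 162

162 dB


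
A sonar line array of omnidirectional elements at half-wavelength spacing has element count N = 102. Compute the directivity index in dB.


DI = 10*log10(102) = 20.09

20.09 dB


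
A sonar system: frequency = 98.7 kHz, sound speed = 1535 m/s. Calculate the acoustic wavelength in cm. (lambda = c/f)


lambda = c/f = 1535 / 98700 = 0.0156 m = 1.56 cm

1.56 cm


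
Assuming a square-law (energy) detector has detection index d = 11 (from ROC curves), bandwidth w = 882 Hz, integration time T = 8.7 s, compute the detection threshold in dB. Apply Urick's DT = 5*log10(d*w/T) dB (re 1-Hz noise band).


DT = 5*log10(d*w/T) = 5*log10(11 * 882 / 8.7) = 5*log10(1115.17) = 15.24

15.24 dB


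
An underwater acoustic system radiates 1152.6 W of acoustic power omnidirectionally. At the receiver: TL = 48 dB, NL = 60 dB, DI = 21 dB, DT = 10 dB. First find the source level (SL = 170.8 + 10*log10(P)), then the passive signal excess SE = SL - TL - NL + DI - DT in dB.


Step 1: SL = 170.8 + 10*log10(1152.6) = 201.42 dB
Step 2: SE = SL - TL - NL + DI - DT = 201.42 - 48 - 60 + 21 - 10 = 104.42

104.42 dB


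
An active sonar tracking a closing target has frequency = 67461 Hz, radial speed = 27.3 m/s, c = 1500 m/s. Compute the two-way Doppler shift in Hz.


2455.58 Hz


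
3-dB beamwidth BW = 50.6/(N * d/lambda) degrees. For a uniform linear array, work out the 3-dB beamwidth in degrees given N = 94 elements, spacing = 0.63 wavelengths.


0.85 deg


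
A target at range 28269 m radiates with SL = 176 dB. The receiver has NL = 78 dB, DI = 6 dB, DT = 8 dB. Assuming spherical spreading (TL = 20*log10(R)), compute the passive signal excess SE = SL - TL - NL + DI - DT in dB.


Step 1: TL = 20*log10(28269) = 89.03 dB
Step 2: SE = 176 - 89.03 - 78 + 6 - 8 = 6.97

6.97 dB


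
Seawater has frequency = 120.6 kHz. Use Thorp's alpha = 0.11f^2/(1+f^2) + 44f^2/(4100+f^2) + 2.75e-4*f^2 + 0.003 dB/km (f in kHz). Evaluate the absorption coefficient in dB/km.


f^2 = 14544.36
alpha = 0.11*14544.36/(1+14544.36) + 44*14544.36/(4100+14544.36) + 2.75e-4*14544.36 + 0.003 = 38.437

38.437 dB/km


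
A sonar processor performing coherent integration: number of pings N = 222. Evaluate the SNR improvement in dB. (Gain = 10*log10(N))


23.46 dB


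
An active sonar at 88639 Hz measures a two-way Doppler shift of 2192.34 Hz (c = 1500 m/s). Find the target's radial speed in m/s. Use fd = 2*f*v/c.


From fd = 2*f*v/c, v = c*fd/(2*f) = 1500 * 2192.34 / (2*88639) = 18.55

18.55 m/s


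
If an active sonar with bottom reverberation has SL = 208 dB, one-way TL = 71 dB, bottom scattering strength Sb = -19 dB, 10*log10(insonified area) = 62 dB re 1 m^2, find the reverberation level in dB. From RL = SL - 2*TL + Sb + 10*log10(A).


109 dB


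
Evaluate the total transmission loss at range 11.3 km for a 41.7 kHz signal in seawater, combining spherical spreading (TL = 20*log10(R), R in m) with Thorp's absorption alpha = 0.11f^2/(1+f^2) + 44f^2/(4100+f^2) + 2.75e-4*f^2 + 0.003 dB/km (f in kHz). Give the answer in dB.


Step 1 (Thorp): alpha = 0.11*1738.89/(1+1738.89) + 44*1738.89/(4100+1738.89) + 2.75e-4*1738.89 + 0.003 = 13.6948 dB/km
Step 2: TL_spread = 20*log10(11300) = 81.06 dB
Step 3: TL_abs = alpha*R = 13.6948 * 11.3 = 154.75 dB
Step 4: TL_total = 81.06 + 154.75 = 235.81

235.81 dB


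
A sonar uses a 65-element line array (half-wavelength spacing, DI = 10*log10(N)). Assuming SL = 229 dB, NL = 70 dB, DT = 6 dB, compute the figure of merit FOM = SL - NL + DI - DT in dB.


171.13 dB


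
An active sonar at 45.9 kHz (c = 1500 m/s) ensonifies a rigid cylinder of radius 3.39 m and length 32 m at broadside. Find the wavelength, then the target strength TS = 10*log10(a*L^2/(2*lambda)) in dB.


Step 1: lambda = c/f = 1500/45900 = 0.03268 m
Step 2: TS = 10*log10(a*L^2/(2*lambda)) = 10*log10(3.39*32^2/(2*0.03268)) = 47.25

47.25 dB


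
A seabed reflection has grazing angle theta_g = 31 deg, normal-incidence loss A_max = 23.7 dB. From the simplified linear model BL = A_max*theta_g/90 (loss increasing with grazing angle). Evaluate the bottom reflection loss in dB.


BL = A_max * theta_g / 90 = 23.7 * 31 / 90 = 8.16

8.16 dB


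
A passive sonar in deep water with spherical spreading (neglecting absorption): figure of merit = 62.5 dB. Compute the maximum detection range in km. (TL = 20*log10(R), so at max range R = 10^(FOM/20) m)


At max range FOM = TL, so 20*log10(R) = 62.5
R = 10^(62.5/20) = 1333.52 m = 1.33 km

1.33 km


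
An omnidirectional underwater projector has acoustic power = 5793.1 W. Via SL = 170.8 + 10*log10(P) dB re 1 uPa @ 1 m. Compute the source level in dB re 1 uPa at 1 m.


SL = 170.8 + 10*log10(5793.1) = 170.8 + 37.63 = 208.43

208.43 dB


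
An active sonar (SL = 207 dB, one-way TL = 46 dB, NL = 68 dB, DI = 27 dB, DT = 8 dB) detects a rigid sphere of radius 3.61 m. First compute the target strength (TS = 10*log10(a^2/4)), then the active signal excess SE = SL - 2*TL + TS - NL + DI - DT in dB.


Step 1: TS = 10*log10(3.61^2/4) = 5.13 dB
Step 2: SE = SL - 2*TL + TS - NL + DI - DT = 207 - 2*46 + (5.13) - 68 + 27 - 8 = 71.13

71.13 dB


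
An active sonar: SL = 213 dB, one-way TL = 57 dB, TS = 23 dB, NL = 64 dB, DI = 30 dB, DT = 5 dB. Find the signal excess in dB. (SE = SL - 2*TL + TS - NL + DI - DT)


SE = SL - 2*TL + TS - NL + DI - DT = 213 - 2*57 + (23) - 64 + 30 - 5 = 83

83 dB


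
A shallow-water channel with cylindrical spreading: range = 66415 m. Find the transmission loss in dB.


TL = 10*log10(66415) = 48.22

48.22 dB


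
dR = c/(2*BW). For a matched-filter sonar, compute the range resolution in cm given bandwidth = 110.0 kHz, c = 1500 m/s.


0.68 cm


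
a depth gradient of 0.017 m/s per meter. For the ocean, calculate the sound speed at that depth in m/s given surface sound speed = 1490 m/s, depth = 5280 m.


c = 1490 + 0.017 * 5280 = 1579.76

1579.76 m/s


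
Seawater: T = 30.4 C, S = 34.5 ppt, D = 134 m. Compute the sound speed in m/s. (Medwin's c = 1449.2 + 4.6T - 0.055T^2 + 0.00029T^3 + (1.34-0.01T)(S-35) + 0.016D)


c = 1449.2 + 4.6*30.4 - 0.055*30.4^2 + 0.00029*30.4^3 + (1.34 - 0.01*30.4)*(34.5 - 35) + 0.016*134 = 1547.98

1547.98 m/s


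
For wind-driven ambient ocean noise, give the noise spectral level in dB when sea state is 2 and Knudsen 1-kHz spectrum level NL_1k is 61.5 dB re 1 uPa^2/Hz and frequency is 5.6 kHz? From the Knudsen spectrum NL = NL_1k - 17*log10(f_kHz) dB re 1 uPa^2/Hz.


NL = NL_1k - 17*log10(f_kHz) = 61.5 - 17*log10(5.6) = 61.5 - (12.72) = 48.78

48.78 dB


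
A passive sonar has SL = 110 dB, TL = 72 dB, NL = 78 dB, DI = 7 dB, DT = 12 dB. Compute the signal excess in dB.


-45 dB


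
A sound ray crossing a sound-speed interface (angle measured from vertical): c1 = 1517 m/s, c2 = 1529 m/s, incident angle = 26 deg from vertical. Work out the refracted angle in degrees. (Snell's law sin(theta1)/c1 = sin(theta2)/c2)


sin(theta2) = (c2/c1)*sin(theta1) = (1529/1517)*sin(26 deg) = 0.44184
theta2 = arcsin(0.44184) = 26.22

26.22 deg


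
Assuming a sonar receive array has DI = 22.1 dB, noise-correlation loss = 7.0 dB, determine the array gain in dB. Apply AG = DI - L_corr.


15.1 dB


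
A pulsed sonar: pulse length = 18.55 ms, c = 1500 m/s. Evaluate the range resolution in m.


13.9125 m


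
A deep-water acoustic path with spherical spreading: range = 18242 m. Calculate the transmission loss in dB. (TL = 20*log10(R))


85.22 dB


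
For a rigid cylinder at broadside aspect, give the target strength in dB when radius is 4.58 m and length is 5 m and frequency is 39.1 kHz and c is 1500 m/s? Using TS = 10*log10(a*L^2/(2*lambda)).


lambda = 1500/39100 = 0.03836 m
TS = 10*log10(4.58*5^2/(2*0.03836)) = 31.74

31.74 dB


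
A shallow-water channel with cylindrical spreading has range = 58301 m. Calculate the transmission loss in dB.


TL = 10*log10(58301) = 47.66

47.66 dB


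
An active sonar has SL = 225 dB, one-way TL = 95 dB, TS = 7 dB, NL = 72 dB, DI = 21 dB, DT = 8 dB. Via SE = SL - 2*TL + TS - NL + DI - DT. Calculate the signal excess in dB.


SE = SL - 2*TL + TS - NL + DI - DT = 225 - 2*95 + (7) - 72 + 21 - 8 = -17

-17 dB


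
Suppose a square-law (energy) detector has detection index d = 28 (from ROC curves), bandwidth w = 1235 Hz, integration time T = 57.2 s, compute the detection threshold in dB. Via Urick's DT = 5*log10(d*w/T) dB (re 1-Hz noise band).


13.91 dB


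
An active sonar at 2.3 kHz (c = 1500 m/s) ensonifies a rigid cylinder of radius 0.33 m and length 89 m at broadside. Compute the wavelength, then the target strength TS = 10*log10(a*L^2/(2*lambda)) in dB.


Step 1: lambda = c/f = 1500/2300 = 0.65217 m
Step 2: TS = 10*log10(a*L^2/(2*lambda)) = 10*log10(0.33*89^2/(2*0.65217)) = 33.02

33.02 dB


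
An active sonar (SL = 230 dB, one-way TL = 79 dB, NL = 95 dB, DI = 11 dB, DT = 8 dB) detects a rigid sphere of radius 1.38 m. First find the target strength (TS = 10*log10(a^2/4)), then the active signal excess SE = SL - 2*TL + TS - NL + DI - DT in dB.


Step 1: TS = 10*log10(1.38^2/4) = -3.22 dB
Step 2: SE = SL - 2*TL + TS - NL + DI - DT = 230 - 2*79 + (-3.22) - 95 + 11 - 8 = -23.22

-23.22 dB


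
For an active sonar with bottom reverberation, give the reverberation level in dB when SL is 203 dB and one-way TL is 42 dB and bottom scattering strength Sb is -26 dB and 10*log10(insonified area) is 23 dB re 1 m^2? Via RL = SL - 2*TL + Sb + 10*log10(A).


RL = SL - 2*TL + Sb + 10*log10(A) = 203 - 2*42 + (-26) + 23 = 116

116 dB


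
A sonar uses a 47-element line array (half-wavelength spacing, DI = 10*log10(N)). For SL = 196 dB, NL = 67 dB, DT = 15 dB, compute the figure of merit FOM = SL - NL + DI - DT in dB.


Step 1: DI = 10*log10(47) = 16.72 dB
Step 2: FOM = SL - NL + DI - DT = 196 - 67 + 16.72 - 15 = 130.72

130.72 dB


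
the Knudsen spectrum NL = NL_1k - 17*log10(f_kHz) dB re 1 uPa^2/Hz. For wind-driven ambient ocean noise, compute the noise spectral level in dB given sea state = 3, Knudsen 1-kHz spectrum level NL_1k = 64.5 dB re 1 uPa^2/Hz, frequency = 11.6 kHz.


NL = NL_1k - 17*log10(f_kHz) = 64.5 - 17*log10(11.6) = 64.5 - (18.1) = 46.4

46.4 dB


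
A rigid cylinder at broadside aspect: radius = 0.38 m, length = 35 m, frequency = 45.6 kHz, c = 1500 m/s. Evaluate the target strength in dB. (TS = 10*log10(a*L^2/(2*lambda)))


lambda = 1500/45600 = 0.03289 m
TS = 10*log10(0.38*35^2/(2*0.03289)) = 38.5

38.5 dB


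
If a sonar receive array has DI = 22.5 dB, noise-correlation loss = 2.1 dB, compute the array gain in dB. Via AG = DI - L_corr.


AG = DI - L_corr = 22.5 - 2.1 = 20.4

20.4 dB


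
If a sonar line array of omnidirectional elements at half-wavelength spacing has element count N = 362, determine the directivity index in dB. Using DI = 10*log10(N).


25.59 dB


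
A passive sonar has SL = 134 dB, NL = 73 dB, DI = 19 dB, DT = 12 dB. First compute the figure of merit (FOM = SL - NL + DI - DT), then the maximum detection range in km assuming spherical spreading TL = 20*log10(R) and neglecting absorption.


Step 1: FOM = SL - NL + DI - DT = 134 - 73 + 19 - 12 = 68 dB
Step 2: at max range FOM = TL = 20*log10(R), so R = 10^(68/20) = 2511.89 m = 2.51 km

2.51 km


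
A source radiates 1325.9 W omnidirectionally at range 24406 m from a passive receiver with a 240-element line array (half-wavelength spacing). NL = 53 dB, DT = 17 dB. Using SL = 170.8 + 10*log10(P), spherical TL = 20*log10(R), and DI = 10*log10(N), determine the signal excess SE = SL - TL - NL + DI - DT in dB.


Step 1: SL = 170.8 + 10*log10(1325.9) = 202.03 dB
Step 2: TL = 20*log10(24406) = 87.75 dB
Step 3: DI = 10*log10(240) = 23.8 dB
Step 4: SE = SL - TL - NL + DI - DT = 202.03 - 87.75 - 53 + 23.8 - 17 = 68.08

68.08 dB


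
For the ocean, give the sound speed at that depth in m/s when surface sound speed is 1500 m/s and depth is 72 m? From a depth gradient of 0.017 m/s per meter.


c = 1500 + 0.017 * 72 = 1501.224

1501.224 m/s


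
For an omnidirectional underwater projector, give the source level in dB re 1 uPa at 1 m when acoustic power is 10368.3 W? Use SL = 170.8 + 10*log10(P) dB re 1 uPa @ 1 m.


210.96 dB


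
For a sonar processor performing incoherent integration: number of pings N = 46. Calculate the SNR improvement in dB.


8.31 dB


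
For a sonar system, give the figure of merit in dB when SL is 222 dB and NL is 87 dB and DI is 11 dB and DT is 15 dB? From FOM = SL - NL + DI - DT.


FOM = SL - NL + DI - DT = 222 - 87 + 11 - 15 = 131

131 dB


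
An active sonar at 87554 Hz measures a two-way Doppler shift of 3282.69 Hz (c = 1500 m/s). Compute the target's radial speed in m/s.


From fd = 2*f*v/c, v = c*fd/(2*f) = 1500 * 3282.69 / (2*87554) = 28.12

28.12 m/s


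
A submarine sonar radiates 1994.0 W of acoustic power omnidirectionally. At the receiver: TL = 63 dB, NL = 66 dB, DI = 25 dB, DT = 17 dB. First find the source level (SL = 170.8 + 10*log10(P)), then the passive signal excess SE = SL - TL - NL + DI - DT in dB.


Step 1: SL = 170.8 + 10*log10(1994.0) = 203.8 dB
Step 2: SE = SL - TL - NL + DI - DT = 203.8 - 63 - 66 + 25 - 17 = 82.8

82.8 dB


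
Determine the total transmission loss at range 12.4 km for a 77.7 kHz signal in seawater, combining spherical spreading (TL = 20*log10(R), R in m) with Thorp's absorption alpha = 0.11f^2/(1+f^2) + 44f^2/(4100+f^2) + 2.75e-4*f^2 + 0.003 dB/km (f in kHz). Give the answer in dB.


Step 1 (Thorp): alpha = 0.11*6037.29/(1+6037.29) + 44*6037.29/(4100+6037.29) + 2.75e-4*6037.29 + 0.003 = 27.9776 dB/km
Step 2: TL_spread = 20*log10(12400) = 81.87 dB
Step 3: TL_abs = alpha*R = 27.9776 * 12.4 = 346.92 dB
Step 4: TL_total = 81.87 + 346.92 = 428.79

428.79 dB


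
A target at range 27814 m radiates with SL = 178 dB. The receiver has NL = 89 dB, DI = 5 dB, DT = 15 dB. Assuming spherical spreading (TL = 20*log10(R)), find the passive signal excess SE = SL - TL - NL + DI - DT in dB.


Step 1: TL = 20*log10(27814) = 88.89 dB
Step 2: SE = 178 - 88.89 - 89 + 5 - 15 = -9.89

-9.89 dB


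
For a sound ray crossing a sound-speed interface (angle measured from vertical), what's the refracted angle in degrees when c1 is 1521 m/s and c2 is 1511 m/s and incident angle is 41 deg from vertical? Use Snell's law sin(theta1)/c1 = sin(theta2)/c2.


sin(theta2) = (c2/c1)*sin(theta1) = (1511/1521)*sin(41 deg) = 0.65175
theta2 = arcsin(0.65175) = 40.67

40.67 deg


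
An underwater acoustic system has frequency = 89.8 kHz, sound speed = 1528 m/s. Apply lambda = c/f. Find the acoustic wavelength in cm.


1.7 cm


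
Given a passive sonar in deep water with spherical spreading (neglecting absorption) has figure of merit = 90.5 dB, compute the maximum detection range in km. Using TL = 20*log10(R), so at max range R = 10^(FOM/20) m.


33.5 km


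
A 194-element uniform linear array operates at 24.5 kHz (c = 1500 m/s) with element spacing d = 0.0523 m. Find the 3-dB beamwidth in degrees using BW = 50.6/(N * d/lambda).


0.31 deg


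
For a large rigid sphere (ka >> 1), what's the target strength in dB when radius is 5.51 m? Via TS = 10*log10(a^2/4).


TS = 10*log10(5.51^2 / 4) = 10*log10(7.590025) = 8.8

8.8 dB


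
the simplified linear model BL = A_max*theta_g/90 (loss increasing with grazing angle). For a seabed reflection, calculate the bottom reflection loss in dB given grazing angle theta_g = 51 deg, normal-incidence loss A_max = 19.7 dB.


BL = A_max * theta_g / 90 = 19.7 * 51 / 90 = 11.16

11.16 dB


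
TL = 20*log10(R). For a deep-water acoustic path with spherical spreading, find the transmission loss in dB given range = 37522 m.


91.49 dB


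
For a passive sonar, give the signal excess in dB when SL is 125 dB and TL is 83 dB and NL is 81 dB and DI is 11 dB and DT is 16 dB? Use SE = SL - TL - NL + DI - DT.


SE = SL - TL - NL + DI - DT = 125 - 83 - 81 + 11 - 16 = -44

-44 dB


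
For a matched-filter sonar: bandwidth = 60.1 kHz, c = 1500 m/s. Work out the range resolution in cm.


dR = c/(2*BW) = 1500 / (2 * 60.1e3) = 0.0125 m = 1.25 cm

1.25 cm


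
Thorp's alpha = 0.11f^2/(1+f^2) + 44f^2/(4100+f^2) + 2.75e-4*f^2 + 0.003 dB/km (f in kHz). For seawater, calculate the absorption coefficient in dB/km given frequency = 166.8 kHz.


f^2 = 27822.24
alpha = 0.11*27822.24/(1+27822.24) + 44*27822.24/(4100+27822.24) + 2.75e-4*27822.24 + 0.003 = 46.113

46.113 dB/km


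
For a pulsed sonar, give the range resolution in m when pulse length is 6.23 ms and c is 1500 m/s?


dR = c*tau/2 = 1500 * 6.23e-3 / 2 = 4.6725

4.6725 m


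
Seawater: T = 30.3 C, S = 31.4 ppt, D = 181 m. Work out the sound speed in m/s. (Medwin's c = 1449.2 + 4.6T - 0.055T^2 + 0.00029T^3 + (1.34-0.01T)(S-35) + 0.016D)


1545.32 m/s


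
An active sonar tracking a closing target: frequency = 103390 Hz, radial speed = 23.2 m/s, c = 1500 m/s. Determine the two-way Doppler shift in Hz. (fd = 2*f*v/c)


3198.2 Hz


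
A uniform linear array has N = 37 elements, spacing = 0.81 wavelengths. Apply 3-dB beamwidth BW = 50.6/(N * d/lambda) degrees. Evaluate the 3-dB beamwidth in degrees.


BW = 50.6 / (37 * 0.81) = 50.6 / 29.97 = 1.69

1.69 deg


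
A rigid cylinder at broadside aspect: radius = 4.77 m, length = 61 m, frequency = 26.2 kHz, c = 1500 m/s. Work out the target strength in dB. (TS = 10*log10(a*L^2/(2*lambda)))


lambda = 1500/26200 = 0.05725 m
TS = 10*log10(4.77*61^2/(2*0.05725)) = 51.9

51.9 dB


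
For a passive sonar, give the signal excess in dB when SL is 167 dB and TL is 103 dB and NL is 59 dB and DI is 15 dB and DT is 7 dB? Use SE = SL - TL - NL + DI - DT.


SE = SL - TL - NL + DI - DT = 167 - 103 - 59 + 15 - 7 = 13

13 dB


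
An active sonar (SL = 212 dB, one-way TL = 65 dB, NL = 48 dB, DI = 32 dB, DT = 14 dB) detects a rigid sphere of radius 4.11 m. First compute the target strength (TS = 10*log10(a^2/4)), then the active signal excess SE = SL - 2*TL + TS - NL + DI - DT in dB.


Step 1: TS = 10*log10(4.11^2/4) = 6.26 dB
Step 2: SE = SL - 2*TL + TS - NL + DI - DT = 212 - 2*65 + (6.26) - 48 + 32 - 14 = 58.26

58.26 dB


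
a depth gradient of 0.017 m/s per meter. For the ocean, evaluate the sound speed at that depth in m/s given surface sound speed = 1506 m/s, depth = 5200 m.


c = 1506 + 0.017 * 5200 = 1594.4

1594.4 m/s


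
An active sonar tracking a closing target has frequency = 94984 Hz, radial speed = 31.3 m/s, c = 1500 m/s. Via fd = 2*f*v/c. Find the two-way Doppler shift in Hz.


3964.0 Hz


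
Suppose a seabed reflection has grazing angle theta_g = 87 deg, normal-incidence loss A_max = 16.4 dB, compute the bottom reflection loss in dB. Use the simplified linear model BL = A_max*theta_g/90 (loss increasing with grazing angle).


15.85 dB


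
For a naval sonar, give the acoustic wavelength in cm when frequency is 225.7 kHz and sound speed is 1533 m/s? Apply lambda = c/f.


lambda = c/f = 1533 / 225700 = 0.0068 m = 0.68 cm

0.68 cm


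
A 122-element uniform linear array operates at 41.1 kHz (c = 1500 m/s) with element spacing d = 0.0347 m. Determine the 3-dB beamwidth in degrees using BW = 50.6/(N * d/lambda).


0.44 deg


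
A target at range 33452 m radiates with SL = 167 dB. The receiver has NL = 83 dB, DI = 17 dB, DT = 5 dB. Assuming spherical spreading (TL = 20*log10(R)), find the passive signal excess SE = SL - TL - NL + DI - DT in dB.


Step 1: TL = 20*log10(33452) = 90.49 dB
Step 2: SE = 167 - 90.49 - 83 + 17 - 5 = 5.51

5.51 dB


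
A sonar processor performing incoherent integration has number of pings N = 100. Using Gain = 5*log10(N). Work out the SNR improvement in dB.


Gain = 5*log10(100) = 10.0

10.0 dB


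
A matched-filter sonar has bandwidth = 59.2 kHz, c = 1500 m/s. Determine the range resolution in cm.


dR = c/(2*BW) = 1500 / (2 * 59.2e3) = 0.0127 m = 1.27 cm

1.27 cm


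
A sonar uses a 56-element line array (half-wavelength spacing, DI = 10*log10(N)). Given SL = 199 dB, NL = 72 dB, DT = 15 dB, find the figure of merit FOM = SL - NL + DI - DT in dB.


Step 1: DI = 10*log10(56) = 17.48 dB
Step 2: FOM = SL - NL + DI - DT = 199 - 72 + 17.48 - 15 = 129.48

129.48 dB


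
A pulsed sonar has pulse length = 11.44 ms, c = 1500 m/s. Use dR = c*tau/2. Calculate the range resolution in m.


dR = c*tau/2 = 1500 * 11.44e-3 / 2 = 8.58

8.58 m


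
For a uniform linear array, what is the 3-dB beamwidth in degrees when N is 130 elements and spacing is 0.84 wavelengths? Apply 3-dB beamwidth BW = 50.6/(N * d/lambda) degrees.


0.46 deg


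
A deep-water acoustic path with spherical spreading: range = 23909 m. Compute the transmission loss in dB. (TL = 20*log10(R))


87.57 dB


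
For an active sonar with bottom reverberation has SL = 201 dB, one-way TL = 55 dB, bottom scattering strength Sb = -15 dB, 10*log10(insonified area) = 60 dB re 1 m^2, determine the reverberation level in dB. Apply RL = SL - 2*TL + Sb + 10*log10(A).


RL = SL - 2*TL + Sb + 10*log10(A) = 201 - 2*55 + (-15) + 60 = 136

136 dB


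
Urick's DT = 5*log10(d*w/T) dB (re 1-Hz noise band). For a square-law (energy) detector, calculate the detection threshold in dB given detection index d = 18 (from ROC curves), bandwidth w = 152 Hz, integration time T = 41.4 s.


DT = 5*log10(d*w/T) = 5*log10(18 * 152 / 41.4) = 5*log10(66.09) = 9.1

9.1 dB


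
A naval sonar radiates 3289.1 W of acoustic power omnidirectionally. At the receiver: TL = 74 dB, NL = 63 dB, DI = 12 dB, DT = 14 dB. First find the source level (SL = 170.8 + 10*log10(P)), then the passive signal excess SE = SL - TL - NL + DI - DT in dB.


Step 1: SL = 170.8 + 10*log10(3289.1) = 205.97 dB
Step 2: SE = SL - TL - NL + DI - DT = 205.97 - 74 - 63 + 12 - 14 = 66.97

66.97 dB


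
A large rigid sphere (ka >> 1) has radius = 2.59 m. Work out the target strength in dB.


2.25 dB


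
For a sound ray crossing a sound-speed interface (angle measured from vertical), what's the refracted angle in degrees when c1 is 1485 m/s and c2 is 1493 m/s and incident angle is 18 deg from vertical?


sin(theta2) = (c2/c1)*sin(theta1) = (1493/1485)*sin(18 deg) = 0.31068
theta2 = arcsin(0.31068) = 18.1

18.1 deg


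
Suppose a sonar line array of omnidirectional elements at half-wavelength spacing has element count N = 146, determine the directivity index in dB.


DI = 10*log10(146) = 21.64

21.64 dB


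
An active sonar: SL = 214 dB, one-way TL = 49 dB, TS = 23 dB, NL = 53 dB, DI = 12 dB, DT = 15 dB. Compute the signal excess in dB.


SE = SL - 2*TL + TS - NL + DI - DT = 214 - 2*49 + (23) - 53 + 12 - 15 = 83

83 dB


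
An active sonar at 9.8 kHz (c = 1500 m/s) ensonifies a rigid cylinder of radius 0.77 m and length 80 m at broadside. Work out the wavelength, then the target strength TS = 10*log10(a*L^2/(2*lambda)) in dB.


Step 1: lambda = c/f = 1500/9800 = 0.15306 m
Step 2: TS = 10*log10(a*L^2/(2*lambda)) = 10*log10(0.77*80^2/(2*0.15306)) = 42.07

42.07 dB


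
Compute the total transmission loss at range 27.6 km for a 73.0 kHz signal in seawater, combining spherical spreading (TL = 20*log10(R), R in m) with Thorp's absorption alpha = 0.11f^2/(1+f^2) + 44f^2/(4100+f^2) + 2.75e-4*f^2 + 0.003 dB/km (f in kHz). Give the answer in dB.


Step 1 (Thorp): alpha = 0.11*5329.0/(1+5329.0) + 44*5329.0/(4100+5329.0) + 2.75e-4*5329.0 + 0.003 = 26.446 dB/km
Step 2: TL_spread = 20*log10(27600) = 88.82 dB
Step 3: TL_abs = alpha*R = 26.446 * 27.6 = 729.91 dB
Step 4: TL_total = 88.82 + 729.91 = 818.73

818.73 dB


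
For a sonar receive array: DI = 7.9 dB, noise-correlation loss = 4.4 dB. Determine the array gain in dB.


AG = DI - L_corr = 7.9 - 4.4 = 3.5

3.5 dB


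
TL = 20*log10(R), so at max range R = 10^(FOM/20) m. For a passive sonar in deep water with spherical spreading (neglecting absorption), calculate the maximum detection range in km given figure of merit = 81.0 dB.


11.22 km


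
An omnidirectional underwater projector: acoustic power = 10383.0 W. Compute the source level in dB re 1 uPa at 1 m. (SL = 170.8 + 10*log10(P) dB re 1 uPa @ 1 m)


210.96 dB


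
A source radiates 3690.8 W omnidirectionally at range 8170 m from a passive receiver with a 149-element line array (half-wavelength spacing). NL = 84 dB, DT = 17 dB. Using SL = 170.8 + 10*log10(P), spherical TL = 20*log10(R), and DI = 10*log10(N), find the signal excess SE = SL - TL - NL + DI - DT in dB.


Step 1: SL = 170.8 + 10*log10(3690.8) = 206.47 dB
Step 2: TL = 20*log10(8170) = 78.24 dB
Step 3: DI = 10*log10(149) = 21.73 dB
Step 4: SE = SL - TL - NL + DI - DT = 206.47 - 78.24 - 84 + 21.73 - 17 = 48.96

48.96 dB


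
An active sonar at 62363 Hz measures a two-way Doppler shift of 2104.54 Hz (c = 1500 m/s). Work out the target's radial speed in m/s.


From fd = 2*f*v/c, v = c*fd/(2*f) = 1500 * 2104.54 / (2*62363) = 25.31

25.31 m/s


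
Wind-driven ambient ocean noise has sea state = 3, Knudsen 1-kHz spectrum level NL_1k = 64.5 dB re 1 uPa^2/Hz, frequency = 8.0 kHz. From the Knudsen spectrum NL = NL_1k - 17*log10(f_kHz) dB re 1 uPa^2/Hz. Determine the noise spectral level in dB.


NL = NL_1k - 17*log10(f_kHz) = 64.5 - 17*log10(8.0) = 64.5 - (15.35) = 49.15

49.15 dB


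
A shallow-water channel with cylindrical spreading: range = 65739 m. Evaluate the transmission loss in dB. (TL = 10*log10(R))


TL = 10*log10(65739) = 48.18

48.18 dB


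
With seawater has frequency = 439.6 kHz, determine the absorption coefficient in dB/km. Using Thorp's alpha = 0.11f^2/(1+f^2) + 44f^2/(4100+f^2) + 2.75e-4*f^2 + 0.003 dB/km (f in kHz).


f^2 = 193248.16
alpha = 0.11*193248.16/(1+193248.16) + 44*193248.16/(4100+193248.16) + 2.75e-4*193248.16 + 0.003 = 96.342

96.342 dB/km


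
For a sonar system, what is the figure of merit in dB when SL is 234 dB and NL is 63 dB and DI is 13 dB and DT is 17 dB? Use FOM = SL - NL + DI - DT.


FOM = SL - NL + DI - DT = 234 - 63 + 13 - 17 = 167

167 dB


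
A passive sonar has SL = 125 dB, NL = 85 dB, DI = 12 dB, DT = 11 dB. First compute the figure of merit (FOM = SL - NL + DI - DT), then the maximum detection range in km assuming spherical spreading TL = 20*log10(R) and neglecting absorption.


Step 1: FOM = SL - NL + DI - DT = 125 - 85 + 12 - 11 = 41 dB
Step 2: at max range FOM = TL = 20*log10(R), so R = 10^(41/20) = 112.2 m = 0.11 km

0.11 km


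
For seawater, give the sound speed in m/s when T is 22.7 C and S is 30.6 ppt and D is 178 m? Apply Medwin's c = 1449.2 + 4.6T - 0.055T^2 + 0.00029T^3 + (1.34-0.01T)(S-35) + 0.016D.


1526.62 m/s


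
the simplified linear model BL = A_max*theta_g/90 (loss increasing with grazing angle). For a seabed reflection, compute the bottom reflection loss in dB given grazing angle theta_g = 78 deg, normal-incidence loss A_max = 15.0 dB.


13.0 dB


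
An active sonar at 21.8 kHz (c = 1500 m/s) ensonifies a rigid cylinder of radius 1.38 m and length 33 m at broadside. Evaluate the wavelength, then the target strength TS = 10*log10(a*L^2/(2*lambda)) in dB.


Step 1: lambda = c/f = 1500/21800 = 0.06881 m
Step 2: TS = 10*log10(a*L^2/(2*lambda)) = 10*log10(1.38*33^2/(2*0.06881)) = 40.38

40.38 dB


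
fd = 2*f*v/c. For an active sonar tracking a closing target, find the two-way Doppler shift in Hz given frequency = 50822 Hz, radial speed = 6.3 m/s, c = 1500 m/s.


fd = 2*f*v/c = 2 * 50822 * 6.3 / 1500 = 426.9

426.9 Hz


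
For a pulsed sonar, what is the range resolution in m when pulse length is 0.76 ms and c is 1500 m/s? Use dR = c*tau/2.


0.57 m


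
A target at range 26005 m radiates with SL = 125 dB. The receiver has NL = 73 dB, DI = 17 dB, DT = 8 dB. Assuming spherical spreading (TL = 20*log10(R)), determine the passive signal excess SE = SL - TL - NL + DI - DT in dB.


-27.3 dB


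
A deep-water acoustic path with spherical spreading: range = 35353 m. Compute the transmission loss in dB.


TL = 20*log10(35353) = 90.97

90.97 dB


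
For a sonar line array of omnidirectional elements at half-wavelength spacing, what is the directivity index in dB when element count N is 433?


26.36 dB


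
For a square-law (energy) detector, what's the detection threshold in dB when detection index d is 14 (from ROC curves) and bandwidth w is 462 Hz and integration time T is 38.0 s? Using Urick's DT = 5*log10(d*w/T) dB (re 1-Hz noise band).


DT = 5*log10(d*w/T) = 5*log10(14 * 462 / 38.0) = 5*log10(170.21) = 11.15

11.15 dB


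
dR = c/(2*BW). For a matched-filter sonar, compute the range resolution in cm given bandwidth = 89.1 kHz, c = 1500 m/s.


0.84 cm


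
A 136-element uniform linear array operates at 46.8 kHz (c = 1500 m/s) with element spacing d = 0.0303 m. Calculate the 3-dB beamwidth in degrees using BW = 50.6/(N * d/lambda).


Step 1: lambda = 1500/46800 = 0.03205 m
Step 2: d/lambda = 0.0303/0.03205 = 0.9454
Step 3: BW = 50.6/(N * d/lambda) = 50.6/(136 * 0.9454) = 0.39

0.39 deg


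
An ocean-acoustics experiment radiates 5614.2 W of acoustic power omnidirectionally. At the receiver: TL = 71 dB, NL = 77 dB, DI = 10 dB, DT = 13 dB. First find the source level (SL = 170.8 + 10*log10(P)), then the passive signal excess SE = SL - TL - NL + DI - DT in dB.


Step 1: SL = 170.8 + 10*log10(5614.2) = 208.29 dB
Step 2: SE = SL - TL - NL + DI - DT = 208.29 - 71 - 77 + 10 - 13 = 57.29

57.29 dB


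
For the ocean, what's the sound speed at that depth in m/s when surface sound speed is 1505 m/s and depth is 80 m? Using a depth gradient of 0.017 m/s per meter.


c = 1505 + 0.017 * 80 = 1506.36

1506.36 m/s


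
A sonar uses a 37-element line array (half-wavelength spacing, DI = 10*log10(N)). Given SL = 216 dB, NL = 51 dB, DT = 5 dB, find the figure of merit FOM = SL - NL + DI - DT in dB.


Step 1: DI = 10*log10(37) = 15.68 dB
Step 2: FOM = SL - NL + DI - DT = 216 - 51 + 15.68 - 5 = 175.68

175.68 dB


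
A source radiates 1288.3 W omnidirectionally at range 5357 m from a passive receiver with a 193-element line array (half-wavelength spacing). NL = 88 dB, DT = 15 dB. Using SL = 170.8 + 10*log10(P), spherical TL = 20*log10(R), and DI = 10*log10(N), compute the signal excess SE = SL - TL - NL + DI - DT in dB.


Step 1: SL = 170.8 + 10*log10(1288.3) = 201.9 dB
Step 2: TL = 20*log10(5357) = 74.58 dB
Step 3: DI = 10*log10(193) = 22.86 dB
Step 4: SE = SL - TL - NL + DI - DT = 201.9 - 74.58 - 88 + 22.86 - 15 = 47.18

47.18 dB


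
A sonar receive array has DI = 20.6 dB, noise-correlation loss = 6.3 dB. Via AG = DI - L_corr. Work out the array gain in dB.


AG = DI - L_corr = 20.6 - 6.3 = 14.3

14.3 dB
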